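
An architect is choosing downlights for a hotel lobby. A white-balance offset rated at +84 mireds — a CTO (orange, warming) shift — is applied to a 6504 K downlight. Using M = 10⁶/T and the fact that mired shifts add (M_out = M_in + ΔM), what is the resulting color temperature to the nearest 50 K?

M_in = 10⁶/6504 = 153.75 mireds.
M_out = 153.75 + (+84) = 237.75 mireds.
T_out = 10⁶/237.75 = 4206.1 K → 4200 K.

4200 K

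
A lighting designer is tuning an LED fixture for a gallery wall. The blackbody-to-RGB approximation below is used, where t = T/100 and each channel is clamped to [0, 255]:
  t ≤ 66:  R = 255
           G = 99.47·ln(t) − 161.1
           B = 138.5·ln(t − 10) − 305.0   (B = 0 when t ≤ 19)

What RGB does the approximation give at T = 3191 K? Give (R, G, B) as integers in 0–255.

(255, 183, 123)

t = 3191/100 = 31.91; the t ≤ 66 branch applies.
R = 255 by definition for t ≤ 66.
G = 99.47·ln 31.91 − 161.1 = 99.47·3.4629 − 161.1 = 183.357.
B = 138.5·ln(31.91 − 10) − 305.0 = 138.5·ln 21.91 − 305.0 = 138.5·3.0869 − 305.0 = 122.542.
Rounded: (255, 183, 123).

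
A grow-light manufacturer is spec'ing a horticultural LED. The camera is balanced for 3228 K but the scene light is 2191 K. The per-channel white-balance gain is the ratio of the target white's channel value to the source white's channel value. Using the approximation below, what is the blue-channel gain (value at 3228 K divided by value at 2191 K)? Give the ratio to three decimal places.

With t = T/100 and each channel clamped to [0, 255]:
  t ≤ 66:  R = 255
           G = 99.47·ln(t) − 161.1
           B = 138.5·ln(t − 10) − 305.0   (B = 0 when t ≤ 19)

At 2191 K (t = 21.91):
  B = 138.5·ln(21.91 − 10) − 305.0 = 138.5·ln 11.91 − 305.0 = 138.5·2.4774 − 305.0 = 38.117.
At 3228 K (t = 32.28):
  B = 138.5·ln(32.28 − 10) − 305.0 = 138.5·ln 22.28 − 305.0 = 138.5·3.1037 − 305.0 = 124.861.
Gain = 124.861 / 38.117 = 3.2757 → 3.276.

3.276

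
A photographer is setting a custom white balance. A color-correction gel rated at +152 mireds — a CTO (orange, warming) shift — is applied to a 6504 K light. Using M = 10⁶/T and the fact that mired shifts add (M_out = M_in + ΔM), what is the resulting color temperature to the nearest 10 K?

3270 K

M_in = 10⁶/6504 = 153.75 mireds.
M_out = 153.75 + (+152) = 305.75 mireds.
T_out = 10⁶/305.75 = 3270.6 K → 3270 K.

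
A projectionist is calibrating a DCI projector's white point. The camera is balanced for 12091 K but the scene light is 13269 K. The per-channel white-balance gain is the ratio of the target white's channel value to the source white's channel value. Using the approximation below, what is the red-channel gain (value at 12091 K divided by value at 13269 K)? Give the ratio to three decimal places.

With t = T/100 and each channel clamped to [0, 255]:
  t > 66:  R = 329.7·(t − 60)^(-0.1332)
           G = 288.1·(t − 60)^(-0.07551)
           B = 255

At 13269 K (t = 132.69):
  R = 329.7·(132.69 − 60)^(-0.1332) = 329.7·72.69^(-0.1332) = 329.7·0.56500 = 186.282.
At 12091 K (t = 120.91):
  R = 329.7·(120.91 − 60)^(-0.1332) = 329.7·60.91^(-0.1332) = 329.7·0.57847 = 190.721.
Gain = 190.721 / 186.282 = 1.0238 → 1.024.

1.024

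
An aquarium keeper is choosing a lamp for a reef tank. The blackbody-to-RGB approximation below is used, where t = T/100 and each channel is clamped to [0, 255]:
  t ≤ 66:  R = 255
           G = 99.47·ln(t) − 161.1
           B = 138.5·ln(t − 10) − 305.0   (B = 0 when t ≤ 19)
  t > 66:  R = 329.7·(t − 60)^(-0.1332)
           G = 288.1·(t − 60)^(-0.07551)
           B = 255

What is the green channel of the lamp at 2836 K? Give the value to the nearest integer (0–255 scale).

t = 2836/100 = 28.36; the t ≤ 66 branch applies.
G = 99.47·ln 28.36 − 161.1 = 99.47·3.3450 − 161.1 = 171.625.
Rounded: 172.

172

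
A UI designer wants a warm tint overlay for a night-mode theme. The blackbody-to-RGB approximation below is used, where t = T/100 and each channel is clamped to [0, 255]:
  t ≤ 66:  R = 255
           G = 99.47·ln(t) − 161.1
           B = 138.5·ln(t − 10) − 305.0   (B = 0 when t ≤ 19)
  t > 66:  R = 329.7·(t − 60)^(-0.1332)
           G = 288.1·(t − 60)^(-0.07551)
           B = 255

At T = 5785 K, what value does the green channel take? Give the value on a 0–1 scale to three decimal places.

0.951

t = 5785/100 = 57.85; the t ≤ 66 branch applies.
G = 99.47·ln 57.85 − 161.1 = 99.47·4.0579 − 161.1 = 242.535.
On a 0–1 scale: 242.535/255 = 0.9511 → 0.951.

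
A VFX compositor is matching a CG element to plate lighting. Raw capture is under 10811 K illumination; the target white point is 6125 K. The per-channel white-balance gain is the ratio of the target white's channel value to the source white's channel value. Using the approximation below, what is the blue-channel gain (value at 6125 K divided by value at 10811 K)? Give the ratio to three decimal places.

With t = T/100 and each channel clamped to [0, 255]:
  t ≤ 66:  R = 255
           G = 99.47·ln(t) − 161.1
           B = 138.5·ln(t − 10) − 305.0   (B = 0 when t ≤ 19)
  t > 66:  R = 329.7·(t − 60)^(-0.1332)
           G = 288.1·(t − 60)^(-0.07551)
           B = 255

0.942

At 10811 K (t = 108.11):
  B = 255 by definition for t > 66.
At 6125 K (t = 61.25):
  B = 138.5·ln(61.25 − 10) − 305.0 = 138.5·ln 51.25 − 305.0 = 138.5·3.9367 − 305.0 = 240.235.
Gain = 240.235 / 255.000 = 0.9421 → 0.942.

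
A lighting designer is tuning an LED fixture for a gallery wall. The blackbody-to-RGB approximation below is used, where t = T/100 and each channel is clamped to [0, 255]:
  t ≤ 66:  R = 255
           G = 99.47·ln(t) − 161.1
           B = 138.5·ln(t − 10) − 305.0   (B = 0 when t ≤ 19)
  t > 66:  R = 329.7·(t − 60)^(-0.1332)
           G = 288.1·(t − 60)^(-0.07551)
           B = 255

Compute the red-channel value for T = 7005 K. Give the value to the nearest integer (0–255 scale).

242

t = 7005/100 = 70.05; the t > 66 branch applies.
R = 329.7·(70.05 − 60)^(-0.1332) = 329.7·10.05^(-0.1332) = 329.7·0.73538 = 242.455.
Rounded: 242.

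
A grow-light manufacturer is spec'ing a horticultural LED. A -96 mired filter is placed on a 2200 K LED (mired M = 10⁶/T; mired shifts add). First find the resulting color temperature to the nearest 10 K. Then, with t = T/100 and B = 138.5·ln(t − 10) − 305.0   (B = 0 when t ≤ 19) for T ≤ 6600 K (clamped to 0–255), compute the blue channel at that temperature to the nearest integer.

95

M_in = 10⁶/2200 = 454.55; M_out = 454.55 + (-96) = 358.55.
T_out = 10⁶/358.55 = 2789.0 K → 2790 K; t = 27.9.
B = 138.5·ln(27.9 − 10) − 305.0 = 138.5·ln 17.9 − 305.0 = 138.5·2.8848 − 305.0 = 94.545.
Rounded: 95.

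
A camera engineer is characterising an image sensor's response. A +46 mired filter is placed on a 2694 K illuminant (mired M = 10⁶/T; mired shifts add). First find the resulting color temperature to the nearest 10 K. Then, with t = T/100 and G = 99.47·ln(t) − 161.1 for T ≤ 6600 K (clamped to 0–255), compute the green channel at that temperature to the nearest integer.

M_in = 10⁶/2694 = 371.20; M_out = 371.20 + (+46) = 417.20.
T_out = 10⁶/417.20 = 2397.0 K → 2400 K; t = 24.
G = 99.47·ln 24 − 161.1 = 99.47·3.1781 − 161.1 = 155.021.
Rounded: 155.

155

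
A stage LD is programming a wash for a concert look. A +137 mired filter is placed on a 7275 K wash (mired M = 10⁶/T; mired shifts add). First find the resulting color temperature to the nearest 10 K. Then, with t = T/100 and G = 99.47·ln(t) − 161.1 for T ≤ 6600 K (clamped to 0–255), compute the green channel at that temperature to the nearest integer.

196

M_in = 10⁶/7275 = 137.46; M_out = 137.46 + (+137) = 274.46.
T_out = 10⁶/274.46 = 3643.6 K → 3640 K; t = 36.4.
G = 99.47·ln 36.4 − 161.1 = 99.47·3.5946 − 161.1 = 196.452.
Rounded: 196.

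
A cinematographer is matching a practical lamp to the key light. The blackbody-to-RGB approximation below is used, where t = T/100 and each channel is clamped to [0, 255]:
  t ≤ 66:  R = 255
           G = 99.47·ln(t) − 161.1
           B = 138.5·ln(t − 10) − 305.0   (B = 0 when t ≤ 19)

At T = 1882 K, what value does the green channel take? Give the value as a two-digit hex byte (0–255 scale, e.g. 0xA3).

0x83

t = 1882/100 = 18.82; the t ≤ 66 branch applies.
G = 99.47·ln 18.82 − 161.1 = 99.47·2.9349 − 161.1 = 130.837.
Rounded: 131; in hex, 0x83.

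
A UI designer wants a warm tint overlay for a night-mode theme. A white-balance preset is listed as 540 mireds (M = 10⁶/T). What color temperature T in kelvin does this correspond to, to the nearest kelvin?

T = 10⁶ / 540 = 1851.85 K → 1852 K.

1852 K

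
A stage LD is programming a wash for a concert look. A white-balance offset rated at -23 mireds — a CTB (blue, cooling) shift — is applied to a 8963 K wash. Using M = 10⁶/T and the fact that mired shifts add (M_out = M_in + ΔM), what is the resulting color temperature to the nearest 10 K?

11290 K

M_in = 10⁶/8963 = 111.57 mireds.
M_out = 111.57 + (-23) = 88.57 mireds.
T_out = 10⁶/88.57 = 11290.5 K → 11290 K.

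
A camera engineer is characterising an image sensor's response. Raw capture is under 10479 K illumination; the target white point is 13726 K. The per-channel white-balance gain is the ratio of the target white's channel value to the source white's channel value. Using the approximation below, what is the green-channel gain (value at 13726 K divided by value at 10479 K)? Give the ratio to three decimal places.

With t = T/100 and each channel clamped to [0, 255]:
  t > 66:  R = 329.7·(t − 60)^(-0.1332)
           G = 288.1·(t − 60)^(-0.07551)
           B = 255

At 10479 K (t = 104.79):
  G = 288.1·(104.79 − 60)^(-0.07551) = 288.1·44.79^(-0.07551) = 288.1·0.75045 = 216.203.
At 13726 K (t = 137.26):
  G = 288.1·(137.26 − 60)^(-0.07551) = 288.1·77.26^(-0.07551) = 288.1·0.72018 = 207.484.
Gain = 207.484 / 216.203 = 0.9597 → 0.960.

0.960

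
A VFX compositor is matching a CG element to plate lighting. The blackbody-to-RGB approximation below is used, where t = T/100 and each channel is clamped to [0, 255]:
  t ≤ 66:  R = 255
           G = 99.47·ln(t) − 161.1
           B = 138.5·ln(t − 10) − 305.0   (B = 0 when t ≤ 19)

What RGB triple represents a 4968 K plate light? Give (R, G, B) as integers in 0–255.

(255, 227, 205)

t = 4968/100 = 49.68; the t ≤ 66 branch applies.
R = 255 by definition for t ≤ 66.
G = 99.47·ln 49.68 − 161.1 = 99.47·3.9056 − 161.1 = 227.390.
B = 138.5·ln(49.68 − 10) − 305.0 = 138.5·ln 39.68 − 305.0 = 138.5·3.6808 − 305.0 = 204.797.
Rounded: (255, 227, 205).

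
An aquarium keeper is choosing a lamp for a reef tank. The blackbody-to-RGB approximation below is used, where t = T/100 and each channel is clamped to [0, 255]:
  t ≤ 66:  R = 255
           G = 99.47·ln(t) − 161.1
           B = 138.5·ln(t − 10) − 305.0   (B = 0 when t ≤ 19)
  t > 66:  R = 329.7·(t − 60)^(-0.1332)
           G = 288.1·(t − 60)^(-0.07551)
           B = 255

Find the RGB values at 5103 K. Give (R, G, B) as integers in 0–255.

(255, 230, 209)

t = 5103/100 = 51.03; the t ≤ 66 branch applies.
R = 255 by definition for t ≤ 66.
G = 99.47·ln 51.03 − 161.1 = 99.47·3.9324 − 161.1 = 230.057.
B = 138.5·ln(51.03 − 10) − 305.0 = 138.5·ln 41.03 − 305.0 = 138.5·3.7143 − 305.0 = 209.431.
Rounded: (255, 230, 209).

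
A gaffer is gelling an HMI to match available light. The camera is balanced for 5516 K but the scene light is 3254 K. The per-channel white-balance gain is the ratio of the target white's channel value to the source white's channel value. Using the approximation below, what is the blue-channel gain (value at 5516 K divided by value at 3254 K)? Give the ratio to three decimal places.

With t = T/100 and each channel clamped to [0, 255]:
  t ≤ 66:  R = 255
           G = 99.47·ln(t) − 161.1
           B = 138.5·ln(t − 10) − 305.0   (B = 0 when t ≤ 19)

1.761

At 3254 K (t = 32.54):
  B = 138.5·ln(32.54 − 10) − 305.0 = 138.5·ln 22.54 − 305.0 = 138.5·3.1153 − 305.0 = 126.468.
At 5516 K (t = 55.16):
  B = 138.5·ln(55.16 − 10) − 305.0 = 138.5·ln 45.16 − 305.0 = 138.5·3.8102 − 305.0 = 222.714.
Gain = 222.714 / 126.468 = 1.7610 → 1.761.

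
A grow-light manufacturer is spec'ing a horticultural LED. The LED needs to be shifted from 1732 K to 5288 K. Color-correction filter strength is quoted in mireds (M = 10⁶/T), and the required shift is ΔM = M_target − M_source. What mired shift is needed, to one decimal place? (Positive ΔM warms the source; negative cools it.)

M_source = 10⁶/1732 = 577.367; M_target = 10⁶/5288 = 189.107.
ΔM = 189.107 − 577.367 = -388.260 → -388.3 mireds, a cooling shift.

-388.3 mireds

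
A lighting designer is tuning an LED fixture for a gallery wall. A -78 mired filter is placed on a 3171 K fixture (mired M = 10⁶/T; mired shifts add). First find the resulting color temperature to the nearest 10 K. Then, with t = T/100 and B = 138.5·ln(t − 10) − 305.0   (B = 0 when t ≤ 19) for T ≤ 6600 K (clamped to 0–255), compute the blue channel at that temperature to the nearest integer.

M_in = 10⁶/3171 = 315.36; M_out = 315.36 + (-78) = 237.36.
T_out = 10⁶/237.36 = 4213.0 K → 4210 K; t = 42.1.
B = 138.5·ln(42.1 − 10) − 305.0 = 138.5·ln 32.1 − 305.0 = 138.5·3.4689 − 305.0 = 175.437.
Rounded: 175.

175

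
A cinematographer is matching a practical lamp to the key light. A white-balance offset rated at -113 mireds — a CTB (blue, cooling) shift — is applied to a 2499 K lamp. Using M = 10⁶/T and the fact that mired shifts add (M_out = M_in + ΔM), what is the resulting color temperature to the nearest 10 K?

3480 K

M_in = 10⁶/2499 = 400.16 mireds.
M_out = 400.16 + (-113) = 287.16 mireds.
T_out = 10⁶/287.16 = 3482.4 K → 3480 K.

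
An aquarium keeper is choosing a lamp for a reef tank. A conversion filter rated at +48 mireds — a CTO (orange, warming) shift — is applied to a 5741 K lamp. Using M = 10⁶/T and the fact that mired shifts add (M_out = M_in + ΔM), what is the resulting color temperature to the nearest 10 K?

M_in = 10⁶/5741 = 174.19 mireds.
M_out = 174.19 + (+48) = 222.19 mireds.
T_out = 10⁶/222.19 = 4500.7 K → 4500 K.

4500 K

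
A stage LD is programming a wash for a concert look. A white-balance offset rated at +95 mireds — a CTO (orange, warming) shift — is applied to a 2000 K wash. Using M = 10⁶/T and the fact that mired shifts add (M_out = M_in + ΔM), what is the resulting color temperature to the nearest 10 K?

1680 K

M_in = 10⁶/2000 = 500.00 mireds.
M_out = 500.00 + (+95) = 595.00 mireds.
T_out = 10⁶/595.00 = 1680.7 K → 1680 K.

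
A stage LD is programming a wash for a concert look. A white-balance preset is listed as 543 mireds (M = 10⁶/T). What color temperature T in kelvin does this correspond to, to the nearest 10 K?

T = 10⁶ / 543 = 1841.62 K → 1840 K.

1840 K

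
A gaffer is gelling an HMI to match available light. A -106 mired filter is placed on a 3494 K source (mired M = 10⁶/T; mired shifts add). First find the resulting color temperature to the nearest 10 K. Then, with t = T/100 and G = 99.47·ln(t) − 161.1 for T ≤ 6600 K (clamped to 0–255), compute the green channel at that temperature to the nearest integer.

238

M_in = 10⁶/3494 = 286.20; M_out = 286.20 + (-106) = 180.20.
T_out = 10⁶/180.20 = 5549.2 K → 5550 K; t = 55.5.
G = 99.47·ln 55.5 − 161.1 = 99.47·4.0164 − 161.1 = 238.410.
Rounded: 238.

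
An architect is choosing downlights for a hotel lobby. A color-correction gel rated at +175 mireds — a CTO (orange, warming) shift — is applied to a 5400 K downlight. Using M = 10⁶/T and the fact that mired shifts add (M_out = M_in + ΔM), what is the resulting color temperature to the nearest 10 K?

2780 K

M_in = 10⁶/5400 = 185.19 mireds.
M_out = 185.19 + (+175) = 360.19 mireds.
T_out = 10⁶/360.19 = 2776.3 K → 2780 K.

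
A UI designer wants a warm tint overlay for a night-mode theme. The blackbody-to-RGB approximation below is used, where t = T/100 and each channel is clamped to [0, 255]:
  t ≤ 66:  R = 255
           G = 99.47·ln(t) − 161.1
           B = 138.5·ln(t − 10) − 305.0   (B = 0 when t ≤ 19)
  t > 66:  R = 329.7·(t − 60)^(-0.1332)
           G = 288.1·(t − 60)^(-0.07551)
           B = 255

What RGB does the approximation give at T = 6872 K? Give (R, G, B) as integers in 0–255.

(247, 245, 255)

t = 6872/100 = 68.72; the t > 66 branch applies.
R = 329.7·(68.72 − 60)^(-0.1332) = 329.7·8.72^(-0.1332) = 329.7·0.74942 = 247.083.
G = 288.1·(68.72 − 60)^(-0.07551) = 288.1·8.72^(-0.07551) = 288.1·0.84914 = 244.639.
B = 255 by definition for t > 66.
Rounded: (247, 245, 255).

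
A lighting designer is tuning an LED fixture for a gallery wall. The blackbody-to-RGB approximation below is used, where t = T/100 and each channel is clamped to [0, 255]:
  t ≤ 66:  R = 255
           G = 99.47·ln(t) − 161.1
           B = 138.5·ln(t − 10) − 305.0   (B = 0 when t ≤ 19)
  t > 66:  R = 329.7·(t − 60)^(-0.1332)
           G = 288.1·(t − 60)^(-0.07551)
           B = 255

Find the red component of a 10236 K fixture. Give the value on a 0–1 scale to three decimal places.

t = 10236/100 = 102.36; the t > 66 branch applies.
R = 329.7·(102.36 − 60)^(-0.1332) = 329.7·42.36^(-0.1332) = 329.7·0.60714 = 200.174.
On a 0–1 scale: 200.174/255 = 0.7850 → 0.785.

0.785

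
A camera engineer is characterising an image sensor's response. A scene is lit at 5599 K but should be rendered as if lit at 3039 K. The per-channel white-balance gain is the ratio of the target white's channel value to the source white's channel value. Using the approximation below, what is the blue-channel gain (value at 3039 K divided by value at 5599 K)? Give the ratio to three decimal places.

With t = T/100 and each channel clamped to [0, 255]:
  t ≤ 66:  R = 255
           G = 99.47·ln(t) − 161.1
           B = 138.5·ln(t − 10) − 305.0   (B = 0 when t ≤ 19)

0.500

At 5599 K (t = 55.99):
  B = 138.5·ln(55.99 − 10) − 305.0 = 138.5·ln 45.99 − 305.0 = 138.5·3.8284 − 305.0 = 225.237.
At 3039 K (t = 30.39):
  B = 138.5·ln(30.39 − 10) − 305.0 = 138.5·ln 20.39 − 305.0 = 138.5·3.0150 − 305.0 = 112.584.
Gain = 112.584 / 225.237 = 0.4998 → 0.500.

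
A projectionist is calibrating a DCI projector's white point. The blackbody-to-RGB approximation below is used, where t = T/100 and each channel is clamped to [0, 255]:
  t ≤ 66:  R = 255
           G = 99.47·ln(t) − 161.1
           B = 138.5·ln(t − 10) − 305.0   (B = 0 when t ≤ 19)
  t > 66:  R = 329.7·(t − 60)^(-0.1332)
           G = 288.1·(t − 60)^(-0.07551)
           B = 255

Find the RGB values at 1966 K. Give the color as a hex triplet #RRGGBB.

t = 1966/100 = 19.66; the t ≤ 66 branch applies.
R = 255 by definition for t ≤ 66.
G = 99.47·ln 19.66 − 161.1 = 99.47·2.9786 − 161.1 = 135.180.
B = 138.5·ln(19.66 − 10) − 305.0 = 138.5·ln 9.66 − 305.0 = 138.5·2.2680 − 305.0 = 9.117.
Rounded: (255, 135, 9).
In hex: #FF8709.

#FF8709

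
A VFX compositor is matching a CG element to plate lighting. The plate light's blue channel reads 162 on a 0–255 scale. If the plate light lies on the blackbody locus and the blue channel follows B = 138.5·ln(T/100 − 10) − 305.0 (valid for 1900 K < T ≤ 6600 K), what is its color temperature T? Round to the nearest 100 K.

ln(t − 10) = (162 + 305.0) / 138.5 = 3.3718.
t − 10 = e^3.3718 = 29.132, so t = 39.132.
T = 100·t = 3913 K → 3900 K to the nearest 100 K.

3900 K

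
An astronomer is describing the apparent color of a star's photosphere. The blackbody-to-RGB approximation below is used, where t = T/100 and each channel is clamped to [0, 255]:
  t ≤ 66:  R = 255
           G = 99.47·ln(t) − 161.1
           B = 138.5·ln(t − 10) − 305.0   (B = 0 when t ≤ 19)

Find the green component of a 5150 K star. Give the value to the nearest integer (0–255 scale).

231

t = 5150/100 = 51.5; the t ≤ 66 branch applies.
G = 99.47·ln 51.5 − 161.1 = 99.47·3.9416 − 161.1 = 230.969.
Rounded: 231.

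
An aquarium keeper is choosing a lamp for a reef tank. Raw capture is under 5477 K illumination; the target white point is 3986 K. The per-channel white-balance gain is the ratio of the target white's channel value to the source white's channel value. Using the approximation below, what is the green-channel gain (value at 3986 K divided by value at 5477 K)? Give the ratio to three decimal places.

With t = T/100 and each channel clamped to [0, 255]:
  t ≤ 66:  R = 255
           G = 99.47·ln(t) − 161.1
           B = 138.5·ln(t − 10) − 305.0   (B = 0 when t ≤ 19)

0.867

At 5477 K (t = 54.77):
  G = 99.47·ln 54.77 − 161.1 = 99.47·4.0031 − 161.1 = 237.093.
At 3986 K (t = 39.86):
  G = 99.47·ln 39.86 − 161.1 = 99.47·3.6854 − 161.1 = 205.484.
Gain = 205.484 / 237.093 = 0.8667 → 0.867.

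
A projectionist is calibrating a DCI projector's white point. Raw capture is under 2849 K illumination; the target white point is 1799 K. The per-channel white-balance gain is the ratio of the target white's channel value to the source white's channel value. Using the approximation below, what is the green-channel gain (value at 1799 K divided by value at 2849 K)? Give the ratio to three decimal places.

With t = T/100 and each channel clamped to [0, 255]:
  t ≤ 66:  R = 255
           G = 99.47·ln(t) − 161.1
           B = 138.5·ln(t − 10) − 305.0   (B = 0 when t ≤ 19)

At 2849 K (t = 28.49):
  G = 99.47·ln 28.49 − 161.1 = 99.47·3.3496 − 161.1 = 172.080.
At 1799 K (t = 17.99):
  G = 99.47·ln 17.99 − 161.1 = 99.47·2.8898 − 161.1 = 126.350.
Gain = 126.350 / 172.080 = 0.7343 → 0.734.

0.734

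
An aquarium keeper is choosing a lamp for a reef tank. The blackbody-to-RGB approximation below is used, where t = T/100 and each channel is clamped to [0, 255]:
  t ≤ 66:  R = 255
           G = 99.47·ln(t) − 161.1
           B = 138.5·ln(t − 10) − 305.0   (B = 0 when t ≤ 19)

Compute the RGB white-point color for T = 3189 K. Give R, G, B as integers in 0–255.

t = 3189/100 = 31.89; the t ≤ 66 branch applies.
R = 255 by definition for t ≤ 66.
G = 99.47·ln 31.89 − 161.1 = 99.47·3.4623 − 161.1 = 183.294.
B = 138.5·ln(31.89 − 10) − 305.0 = 138.5·ln 21.89 − 305.0 = 138.5·3.0860 − 305.0 = 122.415.
Rounded: (255, 183, 122).

R=255, G=183, B=122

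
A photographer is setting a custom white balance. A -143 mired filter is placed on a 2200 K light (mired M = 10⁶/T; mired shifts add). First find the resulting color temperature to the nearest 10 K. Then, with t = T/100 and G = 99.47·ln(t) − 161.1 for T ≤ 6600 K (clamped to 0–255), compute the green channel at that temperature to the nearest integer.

M_in = 10⁶/2200 = 454.55; M_out = 454.55 + (-143) = 311.55.
T_out = 10⁶/311.55 = 3209.8 K → 3210 K; t = 32.1.
G = 99.47·ln 32.1 − 161.1 = 99.47·3.4689 − 161.1 = 183.947.
Rounded: 184.

184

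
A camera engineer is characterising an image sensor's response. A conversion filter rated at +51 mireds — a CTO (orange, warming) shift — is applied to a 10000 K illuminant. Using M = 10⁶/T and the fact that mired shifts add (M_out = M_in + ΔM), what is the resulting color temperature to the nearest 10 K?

M_in = 10⁶/10000 = 100.00 mireds.
M_out = 100.00 + (+51) = 151.00 mireds.
T_out = 10⁶/151.00 = 6622.5 K → 6620 K.

6620 K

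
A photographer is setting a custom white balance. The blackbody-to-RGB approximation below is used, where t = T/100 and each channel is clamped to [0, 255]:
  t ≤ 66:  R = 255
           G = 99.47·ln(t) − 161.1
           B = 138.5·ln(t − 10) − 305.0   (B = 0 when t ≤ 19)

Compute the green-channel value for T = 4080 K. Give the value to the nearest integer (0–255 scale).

t = 4080/100 = 40.8; the t ≤ 66 branch applies.
G = 99.47·ln 40.8 − 161.1 = 99.47·3.7087 − 161.1 = 207.803.
Rounded: 208.

208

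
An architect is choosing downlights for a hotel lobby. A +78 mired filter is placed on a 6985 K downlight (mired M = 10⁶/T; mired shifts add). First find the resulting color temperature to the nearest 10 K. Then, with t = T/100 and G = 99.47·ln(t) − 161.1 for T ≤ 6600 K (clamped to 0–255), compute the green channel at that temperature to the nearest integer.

M_in = 10⁶/6985 = 143.16; M_out = 143.16 + (+78) = 221.16.
T_out = 10⁶/221.16 = 4521.5 K → 4520 K; t = 45.2.
G = 99.47·ln 45.2 − 161.1 = 99.47·3.8111 − 161.1 = 217.990.
Rounded: 218.

218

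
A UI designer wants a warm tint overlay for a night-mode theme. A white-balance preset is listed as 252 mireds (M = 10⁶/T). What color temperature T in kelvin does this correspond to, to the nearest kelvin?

T = 10⁶ / 252 = 3968.25 K → 3968 K.

3968 K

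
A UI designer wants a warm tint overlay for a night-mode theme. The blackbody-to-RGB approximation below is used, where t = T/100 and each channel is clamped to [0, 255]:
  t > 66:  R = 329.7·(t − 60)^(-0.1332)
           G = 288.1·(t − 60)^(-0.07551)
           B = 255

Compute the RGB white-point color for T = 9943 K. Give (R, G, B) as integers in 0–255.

t = 9943/100 = 99.43; the t > 66 branch applies.
R = 329.7·(99.43 − 60)^(-0.1332) = 329.7·39.43^(-0.1332) = 329.7·0.61297 = 202.095.
G = 288.1·(99.43 − 60)^(-0.07551) = 288.1·39.43^(-0.07551) = 288.1·0.75770 = 218.294.
B = 255 by definition for t > 66.
Rounded: (202, 218, 255).

(202, 218, 255)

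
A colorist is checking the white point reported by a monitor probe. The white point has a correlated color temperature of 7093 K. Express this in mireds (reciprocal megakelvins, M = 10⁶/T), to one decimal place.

141.0 mireds

M = 10⁶ / 7093 = 140.984 → 141.0 mireds.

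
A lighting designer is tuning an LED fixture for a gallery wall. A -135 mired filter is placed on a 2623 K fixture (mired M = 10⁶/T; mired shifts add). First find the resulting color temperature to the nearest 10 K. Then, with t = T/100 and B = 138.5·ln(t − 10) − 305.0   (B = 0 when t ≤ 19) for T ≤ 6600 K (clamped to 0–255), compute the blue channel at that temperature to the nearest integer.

169

M_in = 10⁶/2623 = 381.24; M_out = 381.24 + (-135) = 246.24.
T_out = 10⁶/246.24 = 4061.0 K → 4060 K; t = 40.6.
B = 138.5·ln(40.6 − 10) − 305.0 = 138.5·ln 30.6 − 305.0 = 138.5·3.4210 − 305.0 = 168.809.
Rounded: 169.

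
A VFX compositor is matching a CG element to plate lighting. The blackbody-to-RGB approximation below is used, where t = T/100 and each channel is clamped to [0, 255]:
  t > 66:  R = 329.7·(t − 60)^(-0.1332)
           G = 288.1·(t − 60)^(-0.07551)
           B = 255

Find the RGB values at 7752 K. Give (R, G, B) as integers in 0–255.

t = 7752/100 = 77.52; the t > 66 branch applies.
R = 329.7·(77.52 − 60)^(-0.1332) = 329.7·17.52^(-0.1332) = 329.7·0.68291 = 225.154.
G = 288.1·(77.52 − 60)^(-0.07551) = 288.1·17.52^(-0.07551) = 288.1·0.80557 = 232.083.
B = 255 by definition for t > 66.
Rounded: (225, 232, 255).

(225, 232, 255)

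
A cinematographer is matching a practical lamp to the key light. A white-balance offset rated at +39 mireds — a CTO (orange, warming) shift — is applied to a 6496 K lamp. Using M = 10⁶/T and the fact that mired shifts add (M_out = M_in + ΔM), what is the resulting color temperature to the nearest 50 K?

5200 K

M_in = 10⁶/6496 = 153.94 mireds.
M_out = 153.94 + (+39) = 192.94 mireds.
T_out = 10⁶/192.94 = 5182.9 K → 5200 K.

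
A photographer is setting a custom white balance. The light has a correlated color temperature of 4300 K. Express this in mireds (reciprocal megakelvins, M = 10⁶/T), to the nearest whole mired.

233 mireds

M = 10⁶ / 4300 = 232.558 → 233 mireds.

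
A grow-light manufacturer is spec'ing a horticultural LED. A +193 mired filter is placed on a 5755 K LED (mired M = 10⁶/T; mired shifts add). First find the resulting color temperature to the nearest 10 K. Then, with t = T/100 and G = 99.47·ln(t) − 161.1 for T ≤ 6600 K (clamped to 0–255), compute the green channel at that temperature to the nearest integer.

M_in = 10⁶/5755 = 173.76; M_out = 173.76 + (+193) = 366.76.
T_out = 10⁶/366.76 = 2726.6 K → 2730 K; t = 27.3.
G = 99.47·ln 27.3 − 161.1 = 99.47·3.3069 − 161.1 = 167.836.
Rounded: 168.

168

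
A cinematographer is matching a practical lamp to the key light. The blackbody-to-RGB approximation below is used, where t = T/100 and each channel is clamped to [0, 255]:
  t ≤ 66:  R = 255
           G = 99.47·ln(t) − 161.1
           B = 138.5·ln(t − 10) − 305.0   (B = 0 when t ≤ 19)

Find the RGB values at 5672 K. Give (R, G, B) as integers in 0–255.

t = 5672/100 = 56.72; the t ≤ 66 branch applies.
R = 255 by definition for t ≤ 66.
G = 99.47·ln 56.72 − 161.1 = 99.47·4.0381 − 161.1 = 240.572.
B = 138.5·ln(56.72 − 10) − 305.0 = 138.5·ln 46.72 − 305.0 = 138.5·3.8442 − 305.0 = 227.418.
Rounded: (255, 241, 227).

(255, 241, 227)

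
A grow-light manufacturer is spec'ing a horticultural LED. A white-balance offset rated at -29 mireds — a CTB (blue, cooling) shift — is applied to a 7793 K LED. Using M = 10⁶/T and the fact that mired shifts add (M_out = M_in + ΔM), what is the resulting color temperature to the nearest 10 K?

10070 K

M_in = 10⁶/7793 = 128.32 mireds.
M_out = 128.32 + (-29) = 99.32 mireds.
T_out = 10⁶/99.32 = 10068.4 K → 10070 K.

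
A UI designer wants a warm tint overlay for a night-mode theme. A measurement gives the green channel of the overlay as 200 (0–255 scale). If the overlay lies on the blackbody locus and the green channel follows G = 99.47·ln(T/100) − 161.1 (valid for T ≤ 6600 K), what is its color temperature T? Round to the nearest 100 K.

ln t = (200 + 161.1) / 99.47 = 3.6302.
t = e^3.6302 = 37.722.
T = 100·t = 3772 K → 3800 K to the nearest 100 K.

3800 K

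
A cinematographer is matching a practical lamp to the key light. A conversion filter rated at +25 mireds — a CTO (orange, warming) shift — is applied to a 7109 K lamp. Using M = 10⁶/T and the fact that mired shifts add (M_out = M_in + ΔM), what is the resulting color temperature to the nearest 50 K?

6050 K

M_in = 10⁶/7109 = 140.67 mireds.
M_out = 140.67 + (+25) = 165.67 mireds.
T_out = 10⁶/165.67 = 6036.2 K → 6050 K.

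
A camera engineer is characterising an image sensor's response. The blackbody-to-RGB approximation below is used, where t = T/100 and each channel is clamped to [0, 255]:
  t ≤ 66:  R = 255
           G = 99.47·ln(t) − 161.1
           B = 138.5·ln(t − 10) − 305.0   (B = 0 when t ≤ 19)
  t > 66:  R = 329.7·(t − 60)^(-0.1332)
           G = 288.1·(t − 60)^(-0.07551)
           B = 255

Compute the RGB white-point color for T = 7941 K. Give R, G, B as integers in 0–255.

R=222, G=230, B=255

t = 7941/100 = 79.41; the t > 66 branch applies.
R = 329.7·(79.41 − 60)^(-0.1332) = 329.7·19.41^(-0.1332) = 329.7·0.67365 = 222.103.
G = 288.1·(79.41 − 60)^(-0.07551) = 288.1·19.41^(-0.07551) = 288.1·0.79936 = 230.295.
B = 255 by definition for t > 66.
Rounded: (222, 230, 255).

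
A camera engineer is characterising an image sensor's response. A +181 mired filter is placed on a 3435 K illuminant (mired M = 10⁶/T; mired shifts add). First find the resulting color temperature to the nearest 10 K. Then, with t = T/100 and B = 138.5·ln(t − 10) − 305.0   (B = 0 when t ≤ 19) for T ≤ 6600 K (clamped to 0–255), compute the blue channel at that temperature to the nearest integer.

30

M_in = 10⁶/3435 = 291.12; M_out = 291.12 + (+181) = 472.12.
T_out = 10⁶/472.12 = 2118.1 K → 2120 K; t = 21.2.
B = 138.5·ln(21.2 − 10) − 305.0 = 138.5·ln 11.2 − 305.0 = 138.5·2.4159 − 305.0 = 29.604.
Rounded: 30.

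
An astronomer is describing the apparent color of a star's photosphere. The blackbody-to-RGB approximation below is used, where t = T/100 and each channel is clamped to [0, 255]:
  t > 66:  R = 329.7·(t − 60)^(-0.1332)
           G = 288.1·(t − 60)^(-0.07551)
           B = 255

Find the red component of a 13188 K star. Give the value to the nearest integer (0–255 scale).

187

t = 13188/100 = 131.88; the t > 66 branch applies.
R = 329.7·(131.88 − 60)^(-0.1332) = 329.7·71.88^(-0.1332) = 329.7·0.56585 = 186.560.
Rounded: 187.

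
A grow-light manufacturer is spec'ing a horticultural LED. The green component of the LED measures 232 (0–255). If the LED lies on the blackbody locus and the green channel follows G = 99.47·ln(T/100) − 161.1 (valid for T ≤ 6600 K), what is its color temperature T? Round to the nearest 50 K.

ln t = (232 + 161.1) / 99.47 = 3.9519.
t = e^3.9519 = 52.036.
T = 100·t = 5204 K → 5200 K to the nearest 50 K.

5200 K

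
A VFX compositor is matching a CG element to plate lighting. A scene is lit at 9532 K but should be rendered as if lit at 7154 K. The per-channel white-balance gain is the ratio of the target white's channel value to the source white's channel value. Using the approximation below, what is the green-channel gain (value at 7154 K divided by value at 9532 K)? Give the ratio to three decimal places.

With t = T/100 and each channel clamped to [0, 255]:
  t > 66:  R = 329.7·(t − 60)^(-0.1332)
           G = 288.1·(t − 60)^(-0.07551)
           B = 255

1.088

At 9532 K (t = 95.32):
  G = 288.1·(95.32 − 60)^(-0.07551) = 288.1·35.32^(-0.07551) = 288.1·0.76403 = 220.116.
At 7154 K (t = 71.54):
  G = 288.1·(71.54 − 60)^(-0.07551) = 288.1·11.54^(-0.07551) = 288.1·0.83137 = 239.517.
Gain = 239.517 / 220.116 = 1.0881 → 1.088.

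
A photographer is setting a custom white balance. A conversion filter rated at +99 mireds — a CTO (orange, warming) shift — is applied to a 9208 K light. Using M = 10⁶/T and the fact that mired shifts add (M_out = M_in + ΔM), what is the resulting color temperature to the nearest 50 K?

4800 K

M_in = 10⁶/9208 = 108.60 mireds.
M_out = 108.60 + (+99) = 207.60 mireds.
T_out = 10⁶/207.60 = 4816.9 K → 4800 K.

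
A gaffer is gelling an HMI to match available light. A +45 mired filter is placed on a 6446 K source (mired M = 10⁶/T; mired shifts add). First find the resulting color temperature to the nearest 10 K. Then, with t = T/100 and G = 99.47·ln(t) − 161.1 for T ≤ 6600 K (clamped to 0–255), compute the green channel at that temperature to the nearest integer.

M_in = 10⁶/6446 = 155.13; M_out = 155.13 + (+45) = 200.13.
T_out = 10⁶/200.13 = 4996.6 K → 5000 K; t = 50.
G = 99.47·ln 50 − 161.1 = 99.47·3.9120 − 161.1 = 228.029.
Rounded: 228.

228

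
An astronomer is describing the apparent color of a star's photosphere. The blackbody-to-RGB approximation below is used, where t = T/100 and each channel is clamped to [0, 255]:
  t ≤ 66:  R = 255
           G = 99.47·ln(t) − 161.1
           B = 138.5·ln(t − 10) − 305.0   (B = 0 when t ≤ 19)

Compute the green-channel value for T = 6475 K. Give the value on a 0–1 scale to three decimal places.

0.995

t = 6475/100 = 64.75; the t ≤ 66 branch applies.
G = 99.47·ln 64.75 − 161.1 = 99.47·4.1705 − 161.1 = 253.743.
On a 0–1 scale: 253.743/255 = 0.9951 → 0.995.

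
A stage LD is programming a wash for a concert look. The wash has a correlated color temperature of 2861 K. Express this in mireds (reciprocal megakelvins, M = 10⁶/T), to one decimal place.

M = 10⁶ / 2861 = 349.528 → 349.5 mireds.

349.5 mireds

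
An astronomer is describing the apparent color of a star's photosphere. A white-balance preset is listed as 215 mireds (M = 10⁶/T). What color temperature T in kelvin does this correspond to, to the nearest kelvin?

4651 K

T = 10⁶ / 215 = 4651.16 K → 4651 K.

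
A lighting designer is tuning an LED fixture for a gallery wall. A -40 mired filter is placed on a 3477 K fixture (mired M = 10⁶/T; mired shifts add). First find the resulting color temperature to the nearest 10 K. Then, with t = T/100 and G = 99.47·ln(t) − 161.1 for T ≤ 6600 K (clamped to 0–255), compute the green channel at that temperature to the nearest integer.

207

M_in = 10⁶/3477 = 287.60; M_out = 287.60 + (-40) = 247.60.
T_out = 10⁶/247.60 = 4038.7 K → 4040 K; t = 40.4.
G = 99.47·ln 40.4 − 161.1 = 99.47·3.6988 − 161.1 = 206.823.
Rounded: 207.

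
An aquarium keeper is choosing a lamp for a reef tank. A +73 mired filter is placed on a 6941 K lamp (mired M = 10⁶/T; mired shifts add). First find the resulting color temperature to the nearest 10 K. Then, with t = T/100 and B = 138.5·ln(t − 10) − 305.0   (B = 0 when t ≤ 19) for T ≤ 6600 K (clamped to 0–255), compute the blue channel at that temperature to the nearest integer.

192

M_in = 10⁶/6941 = 144.07; M_out = 144.07 + (+73) = 217.07.
T_out = 10⁶/217.07 = 4606.8 K → 4610 K; t = 46.1.
B = 138.5·ln(46.1 − 10) − 305.0 = 138.5·ln 36.1 − 305.0 = 138.5·3.5863 − 305.0 = 191.702.
Rounded: 192.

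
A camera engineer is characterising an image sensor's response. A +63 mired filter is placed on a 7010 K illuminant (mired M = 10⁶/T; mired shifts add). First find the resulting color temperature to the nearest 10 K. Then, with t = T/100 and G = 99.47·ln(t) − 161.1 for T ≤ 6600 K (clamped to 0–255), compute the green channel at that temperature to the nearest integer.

225

M_in = 10⁶/7010 = 142.65; M_out = 142.65 + (+63) = 205.65.
T_out = 10⁶/205.65 = 4862.6 K → 4860 K; t = 48.6.
G = 99.47·ln 48.6 − 161.1 = 99.47·3.8836 − 161.1 = 225.204.
Rounded: 225.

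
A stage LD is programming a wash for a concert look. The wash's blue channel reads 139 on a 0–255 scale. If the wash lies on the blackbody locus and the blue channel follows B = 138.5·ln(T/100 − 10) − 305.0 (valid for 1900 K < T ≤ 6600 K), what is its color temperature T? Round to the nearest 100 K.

ln(t − 10) = (139 + 305.0) / 138.5 = 3.2058.
t − 10 = e^3.2058 = 24.675, so t = 34.675.
T = 100·t = 3467 K → 3500 K to the nearest 100 K.

3500 K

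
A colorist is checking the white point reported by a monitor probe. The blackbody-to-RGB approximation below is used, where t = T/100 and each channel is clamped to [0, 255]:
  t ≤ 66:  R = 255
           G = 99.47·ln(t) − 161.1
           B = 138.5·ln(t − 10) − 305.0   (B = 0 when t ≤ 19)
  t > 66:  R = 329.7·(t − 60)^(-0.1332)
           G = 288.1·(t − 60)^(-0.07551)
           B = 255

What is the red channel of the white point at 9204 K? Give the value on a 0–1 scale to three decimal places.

0.815

t = 9204/100 = 92.04; the t > 66 branch applies.
R = 329.7·(92.04 − 60)^(-0.1332) = 329.7·32.04^(-0.1332) = 329.7·0.63015 = 207.759.
On a 0–1 scale: 207.759/255 = 0.8147 → 0.815.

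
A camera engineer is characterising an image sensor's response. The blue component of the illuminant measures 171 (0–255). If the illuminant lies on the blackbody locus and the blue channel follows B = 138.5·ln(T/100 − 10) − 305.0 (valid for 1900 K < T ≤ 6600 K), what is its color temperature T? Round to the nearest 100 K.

4100 K

ln(t − 10) = (171 + 305.0) / 138.5 = 3.4368.
t − 10 = e^3.4368 = 31.088, so t = 41.088.
T = 100·t = 4109 K → 4100 K to the nearest 100 K.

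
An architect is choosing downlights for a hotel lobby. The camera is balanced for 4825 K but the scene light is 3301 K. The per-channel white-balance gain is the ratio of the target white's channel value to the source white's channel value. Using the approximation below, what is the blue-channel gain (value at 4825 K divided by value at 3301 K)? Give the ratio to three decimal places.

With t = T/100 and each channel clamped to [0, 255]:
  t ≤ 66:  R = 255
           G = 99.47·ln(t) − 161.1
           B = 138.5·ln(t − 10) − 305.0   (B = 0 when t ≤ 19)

At 3301 K (t = 33.01):
  B = 138.5·ln(33.01 − 10) − 305.0 = 138.5·ln 23.01 − 305.0 = 138.5·3.1359 − 305.0 = 129.326.
At 4825 K (t = 48.25):
  B = 138.5·ln(48.25 − 10) − 305.0 = 138.5·ln 38.25 − 305.0 = 138.5·3.6441 − 305.0 = 199.714.
Gain = 199.714 / 129.326 = 1.5443 → 1.544.

1.544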